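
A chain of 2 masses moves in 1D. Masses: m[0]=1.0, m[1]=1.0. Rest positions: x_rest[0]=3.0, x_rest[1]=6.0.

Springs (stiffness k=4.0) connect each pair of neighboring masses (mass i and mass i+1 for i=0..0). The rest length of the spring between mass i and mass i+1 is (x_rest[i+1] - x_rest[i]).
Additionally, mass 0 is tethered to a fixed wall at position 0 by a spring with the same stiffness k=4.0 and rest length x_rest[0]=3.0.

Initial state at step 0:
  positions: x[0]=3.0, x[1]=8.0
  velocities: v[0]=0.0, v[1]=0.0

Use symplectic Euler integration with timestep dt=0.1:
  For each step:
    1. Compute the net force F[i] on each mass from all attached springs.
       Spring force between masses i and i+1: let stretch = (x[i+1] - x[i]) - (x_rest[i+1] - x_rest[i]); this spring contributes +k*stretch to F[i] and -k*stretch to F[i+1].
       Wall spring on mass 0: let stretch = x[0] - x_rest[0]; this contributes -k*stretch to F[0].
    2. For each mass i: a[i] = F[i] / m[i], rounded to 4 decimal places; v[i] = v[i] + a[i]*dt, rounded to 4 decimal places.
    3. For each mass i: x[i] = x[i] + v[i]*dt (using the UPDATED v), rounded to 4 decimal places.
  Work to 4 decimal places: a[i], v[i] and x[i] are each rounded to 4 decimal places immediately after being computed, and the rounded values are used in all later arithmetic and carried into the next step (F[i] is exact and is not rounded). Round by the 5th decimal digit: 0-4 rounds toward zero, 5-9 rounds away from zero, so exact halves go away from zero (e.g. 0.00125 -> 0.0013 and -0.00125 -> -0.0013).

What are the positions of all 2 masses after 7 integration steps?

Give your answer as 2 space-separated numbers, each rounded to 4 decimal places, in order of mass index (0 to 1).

Step 0: x=[3.0000 8.0000] v=[0.0000 0.0000]
Step 1: x=[3.0800 7.9200] v=[0.8000 -0.8000]
Step 2: x=[3.2304 7.7664] v=[1.5040 -1.5360]
Step 3: x=[3.4330 7.5514] v=[2.0262 -2.1504]
Step 4: x=[3.6630 7.2916] v=[2.3004 -2.5978]
Step 5: x=[3.8917 7.0067] v=[2.2866 -2.8492]
Step 6: x=[4.0893 6.7172] v=[1.9759 -2.8952]
Step 7: x=[4.2284 6.4426] v=[1.3913 -2.7464]

Answer: 4.2284 6.4426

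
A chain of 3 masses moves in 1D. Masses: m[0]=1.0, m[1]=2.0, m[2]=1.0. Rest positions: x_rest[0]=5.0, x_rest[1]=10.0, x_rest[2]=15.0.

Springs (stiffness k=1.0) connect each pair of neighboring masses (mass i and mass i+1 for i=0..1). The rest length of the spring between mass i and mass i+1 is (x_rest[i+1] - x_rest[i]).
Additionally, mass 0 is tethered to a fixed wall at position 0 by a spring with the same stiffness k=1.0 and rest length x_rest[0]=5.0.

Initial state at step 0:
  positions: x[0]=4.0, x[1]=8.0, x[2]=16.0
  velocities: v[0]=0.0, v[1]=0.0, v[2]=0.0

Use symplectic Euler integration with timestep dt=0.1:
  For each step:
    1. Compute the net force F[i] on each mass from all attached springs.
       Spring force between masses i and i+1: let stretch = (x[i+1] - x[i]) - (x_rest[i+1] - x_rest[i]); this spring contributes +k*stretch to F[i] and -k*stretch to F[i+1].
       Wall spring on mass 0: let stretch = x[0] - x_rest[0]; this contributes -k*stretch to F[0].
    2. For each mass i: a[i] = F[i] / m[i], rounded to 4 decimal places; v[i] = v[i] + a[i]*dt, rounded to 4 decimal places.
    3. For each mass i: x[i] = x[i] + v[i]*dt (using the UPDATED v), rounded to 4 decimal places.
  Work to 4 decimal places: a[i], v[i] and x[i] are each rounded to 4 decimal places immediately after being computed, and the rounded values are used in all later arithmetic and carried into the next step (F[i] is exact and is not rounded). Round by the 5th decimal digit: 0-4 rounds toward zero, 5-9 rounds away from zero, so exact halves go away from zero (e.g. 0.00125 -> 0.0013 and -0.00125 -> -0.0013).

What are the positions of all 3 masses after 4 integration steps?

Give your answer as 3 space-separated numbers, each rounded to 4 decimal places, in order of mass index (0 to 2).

Answer: 4.0030 8.1949 15.7075

Derivation:
Step 0: x=[4.0000 8.0000 16.0000] v=[0.0000 0.0000 0.0000]
Step 1: x=[4.0000 8.0200 15.9700] v=[0.0000 0.2000 -0.3000]
Step 2: x=[4.0002 8.0597 15.9105] v=[0.0020 0.3965 -0.5950]
Step 3: x=[4.0010 8.1183 15.8225] v=[0.0079 0.5861 -0.8801]
Step 4: x=[4.0030 8.1949 15.7075] v=[0.0195 0.7655 -1.1505]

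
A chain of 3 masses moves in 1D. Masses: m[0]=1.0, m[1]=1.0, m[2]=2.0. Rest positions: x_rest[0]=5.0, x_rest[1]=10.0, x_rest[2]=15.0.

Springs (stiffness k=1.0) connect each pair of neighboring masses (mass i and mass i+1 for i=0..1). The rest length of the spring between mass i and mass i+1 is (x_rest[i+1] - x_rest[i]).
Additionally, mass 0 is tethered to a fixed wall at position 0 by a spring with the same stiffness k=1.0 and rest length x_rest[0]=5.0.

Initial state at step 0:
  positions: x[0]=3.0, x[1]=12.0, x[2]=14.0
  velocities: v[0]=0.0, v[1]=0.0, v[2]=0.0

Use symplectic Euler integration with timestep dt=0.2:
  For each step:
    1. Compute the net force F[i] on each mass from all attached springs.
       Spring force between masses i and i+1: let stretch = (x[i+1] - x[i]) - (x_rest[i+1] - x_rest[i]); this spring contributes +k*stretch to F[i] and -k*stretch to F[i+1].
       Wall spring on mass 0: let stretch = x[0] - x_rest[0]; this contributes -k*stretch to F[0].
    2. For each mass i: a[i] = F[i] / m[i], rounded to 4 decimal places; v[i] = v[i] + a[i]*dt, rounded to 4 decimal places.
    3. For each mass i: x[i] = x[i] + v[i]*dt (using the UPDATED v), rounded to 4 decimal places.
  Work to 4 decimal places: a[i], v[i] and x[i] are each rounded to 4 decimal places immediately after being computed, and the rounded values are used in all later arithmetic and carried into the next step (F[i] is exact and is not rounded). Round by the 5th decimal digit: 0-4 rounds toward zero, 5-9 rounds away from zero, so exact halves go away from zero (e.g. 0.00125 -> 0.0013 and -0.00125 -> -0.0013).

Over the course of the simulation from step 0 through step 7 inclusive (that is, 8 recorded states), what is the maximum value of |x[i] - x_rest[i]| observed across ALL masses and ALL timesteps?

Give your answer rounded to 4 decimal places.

Answer: 2.3136

Derivation:
Step 0: x=[3.0000 12.0000 14.0000] v=[0.0000 0.0000 0.0000]
Step 1: x=[3.2400 11.7200 14.0600] v=[1.2000 -1.4000 0.3000]
Step 2: x=[3.6896 11.1944 14.1732] v=[2.2480 -2.6280 0.5660]
Step 3: x=[4.2918 10.4878 14.3268] v=[3.0110 -3.5332 0.7681]
Step 4: x=[4.9702 9.6869 14.5036] v=[3.3918 -4.0046 0.8842]
Step 5: x=[5.6384 8.8900 14.6841] v=[3.3411 -3.9846 0.9025]
Step 6: x=[6.2111 8.1948 14.8487] v=[2.8637 -3.4761 0.8231]
Step 7: x=[6.6147 7.6864 14.9802] v=[2.0182 -2.5421 0.6577]
Max displacement = 2.3136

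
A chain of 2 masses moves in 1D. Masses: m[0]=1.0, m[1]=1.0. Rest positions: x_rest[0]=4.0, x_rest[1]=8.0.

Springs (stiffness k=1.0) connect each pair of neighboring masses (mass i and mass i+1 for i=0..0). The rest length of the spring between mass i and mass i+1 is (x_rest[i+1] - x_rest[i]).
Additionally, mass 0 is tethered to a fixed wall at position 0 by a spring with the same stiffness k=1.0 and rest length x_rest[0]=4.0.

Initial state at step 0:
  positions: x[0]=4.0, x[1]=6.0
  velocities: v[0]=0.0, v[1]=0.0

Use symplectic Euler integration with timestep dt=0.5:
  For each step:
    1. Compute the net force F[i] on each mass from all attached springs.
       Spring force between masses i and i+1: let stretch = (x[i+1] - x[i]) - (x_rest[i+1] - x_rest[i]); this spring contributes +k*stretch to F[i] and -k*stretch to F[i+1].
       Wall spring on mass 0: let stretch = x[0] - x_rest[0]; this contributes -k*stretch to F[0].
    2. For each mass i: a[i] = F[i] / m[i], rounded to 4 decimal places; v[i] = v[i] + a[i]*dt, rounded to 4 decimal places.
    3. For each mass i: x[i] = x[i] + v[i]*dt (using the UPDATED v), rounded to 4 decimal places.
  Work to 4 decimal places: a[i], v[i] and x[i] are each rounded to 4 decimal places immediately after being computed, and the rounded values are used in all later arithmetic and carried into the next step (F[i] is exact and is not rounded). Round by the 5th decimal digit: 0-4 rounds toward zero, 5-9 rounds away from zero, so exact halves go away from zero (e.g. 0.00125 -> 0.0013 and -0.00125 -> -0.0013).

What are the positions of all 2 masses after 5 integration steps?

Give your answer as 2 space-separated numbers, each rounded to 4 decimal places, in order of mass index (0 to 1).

Answer: 3.9943 8.2775

Derivation:
Step 0: x=[4.0000 6.0000] v=[0.0000 0.0000]
Step 1: x=[3.5000 6.5000] v=[-1.0000 1.0000]
Step 2: x=[2.8750 7.2500] v=[-1.2500 1.5000]
Step 3: x=[2.6250 7.9063] v=[-0.5000 1.3125]
Step 4: x=[3.0391 8.2423] v=[0.8282 0.6719]
Step 5: x=[3.9943 8.2775] v=[1.9103 0.0703]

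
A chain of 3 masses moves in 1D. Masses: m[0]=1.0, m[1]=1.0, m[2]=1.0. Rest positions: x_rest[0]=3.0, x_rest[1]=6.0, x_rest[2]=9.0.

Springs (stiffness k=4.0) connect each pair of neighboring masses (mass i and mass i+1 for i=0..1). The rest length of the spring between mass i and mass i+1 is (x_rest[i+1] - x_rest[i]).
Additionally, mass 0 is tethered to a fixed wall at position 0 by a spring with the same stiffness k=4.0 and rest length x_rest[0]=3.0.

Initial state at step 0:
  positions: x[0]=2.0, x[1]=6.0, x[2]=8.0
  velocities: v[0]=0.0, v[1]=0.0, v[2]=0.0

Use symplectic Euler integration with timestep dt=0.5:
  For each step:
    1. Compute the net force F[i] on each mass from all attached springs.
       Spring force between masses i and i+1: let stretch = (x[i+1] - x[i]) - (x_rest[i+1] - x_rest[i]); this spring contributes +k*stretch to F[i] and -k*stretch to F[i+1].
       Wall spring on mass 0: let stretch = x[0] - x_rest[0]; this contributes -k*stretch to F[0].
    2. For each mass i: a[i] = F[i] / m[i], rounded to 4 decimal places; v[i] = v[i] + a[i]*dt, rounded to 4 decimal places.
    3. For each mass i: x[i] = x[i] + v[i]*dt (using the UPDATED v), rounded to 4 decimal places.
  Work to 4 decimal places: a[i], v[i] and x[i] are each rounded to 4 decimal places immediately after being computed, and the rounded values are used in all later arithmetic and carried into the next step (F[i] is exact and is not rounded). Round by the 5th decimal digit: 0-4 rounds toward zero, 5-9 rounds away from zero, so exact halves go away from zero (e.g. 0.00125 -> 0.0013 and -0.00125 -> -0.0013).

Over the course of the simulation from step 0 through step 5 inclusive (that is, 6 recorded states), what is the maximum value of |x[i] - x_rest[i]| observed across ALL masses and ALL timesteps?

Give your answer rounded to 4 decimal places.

Answer: 2.0000

Derivation:
Step 0: x=[2.0000 6.0000 8.0000] v=[0.0000 0.0000 0.0000]
Step 1: x=[4.0000 4.0000 9.0000] v=[4.0000 -4.0000 2.0000]
Step 2: x=[2.0000 7.0000 8.0000] v=[-4.0000 6.0000 -2.0000]
Step 3: x=[3.0000 6.0000 9.0000] v=[2.0000 -2.0000 2.0000]
Step 4: x=[4.0000 5.0000 10.0000] v=[2.0000 -2.0000 2.0000]
Step 5: x=[2.0000 8.0000 9.0000] v=[-4.0000 6.0000 -2.0000]
Max displacement = 2.0000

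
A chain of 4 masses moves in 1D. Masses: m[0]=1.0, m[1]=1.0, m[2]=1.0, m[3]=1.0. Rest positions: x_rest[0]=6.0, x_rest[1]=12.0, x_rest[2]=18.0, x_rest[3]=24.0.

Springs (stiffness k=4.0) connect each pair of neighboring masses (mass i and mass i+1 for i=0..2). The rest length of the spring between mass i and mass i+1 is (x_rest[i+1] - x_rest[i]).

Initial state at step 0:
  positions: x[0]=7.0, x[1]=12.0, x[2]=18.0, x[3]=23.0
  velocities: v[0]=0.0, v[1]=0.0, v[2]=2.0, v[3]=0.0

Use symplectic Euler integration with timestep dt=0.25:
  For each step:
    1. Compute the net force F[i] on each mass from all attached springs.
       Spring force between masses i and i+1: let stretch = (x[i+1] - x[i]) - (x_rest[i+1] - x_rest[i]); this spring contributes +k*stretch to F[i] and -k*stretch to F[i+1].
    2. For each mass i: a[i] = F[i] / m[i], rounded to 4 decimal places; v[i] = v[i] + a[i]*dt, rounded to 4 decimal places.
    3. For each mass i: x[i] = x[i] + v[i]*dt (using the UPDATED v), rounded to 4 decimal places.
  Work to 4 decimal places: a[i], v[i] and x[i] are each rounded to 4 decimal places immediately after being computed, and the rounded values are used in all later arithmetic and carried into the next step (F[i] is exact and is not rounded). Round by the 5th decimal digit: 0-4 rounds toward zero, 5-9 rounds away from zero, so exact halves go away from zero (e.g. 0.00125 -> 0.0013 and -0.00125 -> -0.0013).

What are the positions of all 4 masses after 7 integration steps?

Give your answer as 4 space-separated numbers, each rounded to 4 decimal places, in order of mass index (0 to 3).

Step 0: x=[7.0000 12.0000 18.0000 23.0000] v=[0.0000 0.0000 2.0000 0.0000]
Step 1: x=[6.7500 12.2500 18.2500 23.2500] v=[-1.0000 1.0000 1.0000 1.0000]
Step 2: x=[6.3750 12.6250 18.2500 23.7500] v=[-1.5000 1.5000 0.0000 2.0000]
Step 3: x=[6.0625 12.8438 18.2188 24.3750] v=[-1.2500 0.8750 -0.1250 2.5000]
Step 4: x=[5.9453 12.7110 18.3829 24.9610] v=[-0.4687 -0.5313 0.6562 2.3438]
Step 5: x=[6.0196 12.3047 18.7735 25.4024] v=[0.2970 -1.6251 1.5624 1.7657]
Step 6: x=[6.1651 11.9444 19.2041 25.6866] v=[0.5821 -1.4414 1.7225 1.1368]
Step 7: x=[6.2555 11.9542 19.4404 25.8502] v=[0.3614 0.0390 0.9453 0.6543]

Answer: 6.2555 11.9542 19.4404 25.8502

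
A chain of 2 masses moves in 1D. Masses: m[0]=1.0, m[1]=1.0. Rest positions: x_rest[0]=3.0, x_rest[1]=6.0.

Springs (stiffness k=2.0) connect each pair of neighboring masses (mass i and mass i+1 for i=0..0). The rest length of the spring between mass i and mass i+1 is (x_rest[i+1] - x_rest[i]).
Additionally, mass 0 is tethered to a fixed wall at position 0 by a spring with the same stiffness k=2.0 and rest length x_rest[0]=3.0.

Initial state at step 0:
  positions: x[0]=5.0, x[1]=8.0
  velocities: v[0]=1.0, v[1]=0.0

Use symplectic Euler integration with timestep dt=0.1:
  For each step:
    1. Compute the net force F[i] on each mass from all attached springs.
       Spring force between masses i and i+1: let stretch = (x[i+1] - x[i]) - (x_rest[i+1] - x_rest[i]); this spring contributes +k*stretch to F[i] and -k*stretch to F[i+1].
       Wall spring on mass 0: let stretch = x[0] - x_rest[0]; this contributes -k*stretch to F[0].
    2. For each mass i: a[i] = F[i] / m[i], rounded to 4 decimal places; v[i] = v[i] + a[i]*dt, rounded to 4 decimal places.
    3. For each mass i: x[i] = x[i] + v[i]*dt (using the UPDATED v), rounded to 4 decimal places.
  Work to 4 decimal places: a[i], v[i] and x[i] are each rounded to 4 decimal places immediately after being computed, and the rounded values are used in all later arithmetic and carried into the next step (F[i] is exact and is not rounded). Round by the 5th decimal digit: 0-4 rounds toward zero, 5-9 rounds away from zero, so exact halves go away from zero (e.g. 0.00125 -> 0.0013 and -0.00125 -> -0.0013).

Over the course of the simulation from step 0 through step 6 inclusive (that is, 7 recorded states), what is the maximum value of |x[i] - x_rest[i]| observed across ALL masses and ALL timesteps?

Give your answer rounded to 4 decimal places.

Answer: 2.0776

Derivation:
Step 0: x=[5.0000 8.0000] v=[1.0000 0.0000]
Step 1: x=[5.0600 8.0000] v=[0.6000 0.0000]
Step 2: x=[5.0776 8.0012] v=[0.1760 0.0120]
Step 3: x=[5.0521 8.0039] v=[-0.2548 0.0273]
Step 4: x=[4.9846 8.0076] v=[-0.6749 0.0369]
Step 5: x=[4.8779 8.0108] v=[-1.0672 0.0323]
Step 6: x=[4.7363 8.0114] v=[-1.4162 0.0057]
Max displacement = 2.0776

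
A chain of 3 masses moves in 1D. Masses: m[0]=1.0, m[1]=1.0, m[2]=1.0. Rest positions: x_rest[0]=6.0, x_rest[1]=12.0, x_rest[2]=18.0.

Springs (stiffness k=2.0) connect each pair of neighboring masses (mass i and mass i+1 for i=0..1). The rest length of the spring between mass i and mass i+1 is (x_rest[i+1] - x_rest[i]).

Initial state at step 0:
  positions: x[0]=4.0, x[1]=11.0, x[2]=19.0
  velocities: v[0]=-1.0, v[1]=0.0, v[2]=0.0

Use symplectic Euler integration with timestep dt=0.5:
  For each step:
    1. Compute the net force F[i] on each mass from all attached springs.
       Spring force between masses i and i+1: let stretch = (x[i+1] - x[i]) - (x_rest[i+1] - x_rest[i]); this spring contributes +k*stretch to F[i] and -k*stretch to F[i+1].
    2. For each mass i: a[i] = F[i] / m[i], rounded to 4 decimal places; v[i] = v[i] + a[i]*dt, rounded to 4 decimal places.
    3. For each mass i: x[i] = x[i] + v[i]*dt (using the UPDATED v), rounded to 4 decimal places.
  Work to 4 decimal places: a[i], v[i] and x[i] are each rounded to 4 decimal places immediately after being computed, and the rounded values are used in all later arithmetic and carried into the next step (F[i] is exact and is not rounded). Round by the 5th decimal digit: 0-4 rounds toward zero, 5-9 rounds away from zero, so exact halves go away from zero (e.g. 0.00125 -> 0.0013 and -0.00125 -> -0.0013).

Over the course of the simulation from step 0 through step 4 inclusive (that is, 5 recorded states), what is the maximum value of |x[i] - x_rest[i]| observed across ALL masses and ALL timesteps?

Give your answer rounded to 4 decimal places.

Answer: 2.5625

Derivation:
Step 0: x=[4.0000 11.0000 19.0000] v=[-1.0000 0.0000 0.0000]
Step 1: x=[4.0000 11.5000 18.0000] v=[0.0000 1.0000 -2.0000]
Step 2: x=[4.7500 11.5000 16.7500] v=[1.5000 0.0000 -2.5000]
Step 3: x=[5.8750 10.7500 15.8750] v=[2.2500 -1.5000 -1.7500]
Step 4: x=[6.4375 10.1250 15.4375] v=[1.1250 -1.2500 -0.8750]
Max displacement = 2.5625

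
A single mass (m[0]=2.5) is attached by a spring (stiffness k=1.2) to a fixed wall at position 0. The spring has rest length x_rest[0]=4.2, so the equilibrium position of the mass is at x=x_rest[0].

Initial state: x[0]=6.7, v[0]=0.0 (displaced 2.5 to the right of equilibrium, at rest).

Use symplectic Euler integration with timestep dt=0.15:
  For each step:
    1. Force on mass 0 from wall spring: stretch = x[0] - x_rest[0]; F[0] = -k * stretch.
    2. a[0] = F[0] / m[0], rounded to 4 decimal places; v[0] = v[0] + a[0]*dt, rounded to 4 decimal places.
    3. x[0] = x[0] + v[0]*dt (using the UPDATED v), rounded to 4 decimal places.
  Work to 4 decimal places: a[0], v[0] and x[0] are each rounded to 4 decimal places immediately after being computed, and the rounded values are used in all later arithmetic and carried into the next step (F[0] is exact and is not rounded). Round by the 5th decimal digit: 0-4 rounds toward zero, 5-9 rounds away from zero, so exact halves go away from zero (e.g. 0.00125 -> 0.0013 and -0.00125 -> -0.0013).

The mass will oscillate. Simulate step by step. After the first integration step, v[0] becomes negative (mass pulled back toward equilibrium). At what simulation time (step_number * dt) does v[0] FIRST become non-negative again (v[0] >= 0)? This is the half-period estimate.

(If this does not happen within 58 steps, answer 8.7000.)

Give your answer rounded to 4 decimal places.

Step 0: x=[6.7000] v=[0.0000]
Step 1: x=[6.6730] v=[-0.1800]
Step 2: x=[6.6193] v=[-0.3581]
Step 3: x=[6.5395] v=[-0.5323]
Step 4: x=[6.4344] v=[-0.7008]
Step 5: x=[6.3051] v=[-0.8617]
Step 6: x=[6.1531] v=[-1.0133]
Step 7: x=[5.9800] v=[-1.1539]
Step 8: x=[5.7877] v=[-1.2821]
Step 9: x=[5.5782] v=[-1.3964]
Step 10: x=[5.3539] v=[-1.4956]
Step 11: x=[5.1171] v=[-1.5787]
Step 12: x=[4.8704] v=[-1.6447]
Step 13: x=[4.6165] v=[-1.6930]
Step 14: x=[4.3581] v=[-1.7230]
Step 15: x=[4.0979] v=[-1.7344]
Step 16: x=[3.8388] v=[-1.7271]
Step 17: x=[3.5836] v=[-1.7011]
Step 18: x=[3.3351] v=[-1.6567]
Step 19: x=[3.0959] v=[-1.5944]
Step 20: x=[2.8687] v=[-1.5149]
Step 21: x=[2.6558] v=[-1.4191]
Step 22: x=[2.4596] v=[-1.3079]
Step 23: x=[2.2822] v=[-1.1826]
Step 24: x=[2.1255] v=[-1.0445]
Step 25: x=[1.9912] v=[-0.8951]
Step 26: x=[1.8808] v=[-0.7361]
Step 27: x=[1.7954] v=[-0.5691]
Step 28: x=[1.7360] v=[-0.3960]
Step 29: x=[1.7032] v=[-0.2186]
Step 30: x=[1.6974] v=[-0.0388]
Step 31: x=[1.7186] v=[0.1414]
First v>=0 after going negative at step 31, time=4.6500

Answer: 4.6500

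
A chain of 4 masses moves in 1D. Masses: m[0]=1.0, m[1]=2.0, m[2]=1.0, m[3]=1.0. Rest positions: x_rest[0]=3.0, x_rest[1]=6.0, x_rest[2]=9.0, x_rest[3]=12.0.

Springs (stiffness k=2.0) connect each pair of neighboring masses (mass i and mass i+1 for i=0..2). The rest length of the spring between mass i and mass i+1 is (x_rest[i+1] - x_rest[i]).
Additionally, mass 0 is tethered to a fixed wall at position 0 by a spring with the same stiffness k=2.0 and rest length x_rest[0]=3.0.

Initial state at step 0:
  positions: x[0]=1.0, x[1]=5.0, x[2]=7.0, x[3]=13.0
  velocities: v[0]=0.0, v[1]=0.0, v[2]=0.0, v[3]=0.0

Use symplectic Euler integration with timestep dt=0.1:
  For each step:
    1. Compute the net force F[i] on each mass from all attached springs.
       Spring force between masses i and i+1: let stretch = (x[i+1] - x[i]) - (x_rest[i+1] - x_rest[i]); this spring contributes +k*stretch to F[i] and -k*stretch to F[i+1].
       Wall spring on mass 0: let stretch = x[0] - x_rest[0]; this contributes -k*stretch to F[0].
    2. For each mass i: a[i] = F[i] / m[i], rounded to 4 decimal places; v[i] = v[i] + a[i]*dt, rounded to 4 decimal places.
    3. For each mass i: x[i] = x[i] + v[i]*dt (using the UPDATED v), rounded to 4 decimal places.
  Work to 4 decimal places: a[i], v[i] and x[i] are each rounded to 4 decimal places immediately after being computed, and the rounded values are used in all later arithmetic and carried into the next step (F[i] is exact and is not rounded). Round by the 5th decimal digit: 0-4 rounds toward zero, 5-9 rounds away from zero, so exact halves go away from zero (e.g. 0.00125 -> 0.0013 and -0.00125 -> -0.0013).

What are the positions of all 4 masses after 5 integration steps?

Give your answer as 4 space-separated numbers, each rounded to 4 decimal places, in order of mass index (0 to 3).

Step 0: x=[1.0000 5.0000 7.0000 13.0000] v=[0.0000 0.0000 0.0000 0.0000]
Step 1: x=[1.0600 4.9800 7.0800 12.9400] v=[0.6000 -0.2000 0.8000 -0.6000]
Step 2: x=[1.1772 4.9418 7.2352 12.8228] v=[1.1720 -0.3820 1.5520 -1.1720]
Step 3: x=[1.3462 4.8889 7.4563 12.6539] v=[1.6895 -0.5291 2.2108 -1.6895]
Step 4: x=[1.5591 4.8262 7.7300 12.4410] v=[2.1288 -0.6266 2.7368 -2.1290]
Step 5: x=[1.8061 4.7599 8.0398 12.1939] v=[2.4704 -0.6629 3.0982 -2.4712]

Answer: 1.8061 4.7599 8.0398 12.1939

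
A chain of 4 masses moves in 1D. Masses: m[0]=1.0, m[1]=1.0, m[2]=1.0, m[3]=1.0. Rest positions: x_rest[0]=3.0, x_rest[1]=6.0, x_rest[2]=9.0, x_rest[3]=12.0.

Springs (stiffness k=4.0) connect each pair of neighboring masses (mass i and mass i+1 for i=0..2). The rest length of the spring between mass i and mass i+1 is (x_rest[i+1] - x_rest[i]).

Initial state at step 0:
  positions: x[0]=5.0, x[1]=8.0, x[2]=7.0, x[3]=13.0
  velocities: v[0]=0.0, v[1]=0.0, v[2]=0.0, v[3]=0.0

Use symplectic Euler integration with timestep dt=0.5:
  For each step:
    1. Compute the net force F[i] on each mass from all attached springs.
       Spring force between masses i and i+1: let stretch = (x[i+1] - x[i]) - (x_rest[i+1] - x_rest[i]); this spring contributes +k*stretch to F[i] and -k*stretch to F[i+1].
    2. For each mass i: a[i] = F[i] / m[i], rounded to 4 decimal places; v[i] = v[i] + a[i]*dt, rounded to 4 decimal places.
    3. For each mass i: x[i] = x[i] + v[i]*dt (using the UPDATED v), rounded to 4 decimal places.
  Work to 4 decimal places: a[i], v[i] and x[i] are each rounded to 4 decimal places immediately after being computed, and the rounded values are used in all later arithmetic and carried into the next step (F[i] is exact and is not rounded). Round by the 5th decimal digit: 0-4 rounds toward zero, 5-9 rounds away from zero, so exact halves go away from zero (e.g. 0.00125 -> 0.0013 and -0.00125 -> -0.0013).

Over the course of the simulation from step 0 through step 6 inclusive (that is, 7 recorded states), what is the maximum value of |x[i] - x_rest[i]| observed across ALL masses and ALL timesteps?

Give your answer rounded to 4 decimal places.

Step 0: x=[5.0000 8.0000 7.0000 13.0000] v=[0.0000 0.0000 0.0000 0.0000]
Step 1: x=[5.0000 4.0000 14.0000 10.0000] v=[0.0000 -8.0000 14.0000 -6.0000]
Step 2: x=[1.0000 11.0000 7.0000 14.0000] v=[-8.0000 14.0000 -14.0000 8.0000]
Step 3: x=[4.0000 4.0000 11.0000 14.0000] v=[6.0000 -14.0000 8.0000 0.0000]
Step 4: x=[4.0000 4.0000 11.0000 14.0000] v=[0.0000 0.0000 0.0000 0.0000]
Step 5: x=[1.0000 11.0000 7.0000 14.0000] v=[-6.0000 14.0000 -8.0000 0.0000]
Step 6: x=[5.0000 4.0000 14.0000 10.0000] v=[8.0000 -14.0000 14.0000 -8.0000]
Max displacement = 5.0000

Answer: 5.0000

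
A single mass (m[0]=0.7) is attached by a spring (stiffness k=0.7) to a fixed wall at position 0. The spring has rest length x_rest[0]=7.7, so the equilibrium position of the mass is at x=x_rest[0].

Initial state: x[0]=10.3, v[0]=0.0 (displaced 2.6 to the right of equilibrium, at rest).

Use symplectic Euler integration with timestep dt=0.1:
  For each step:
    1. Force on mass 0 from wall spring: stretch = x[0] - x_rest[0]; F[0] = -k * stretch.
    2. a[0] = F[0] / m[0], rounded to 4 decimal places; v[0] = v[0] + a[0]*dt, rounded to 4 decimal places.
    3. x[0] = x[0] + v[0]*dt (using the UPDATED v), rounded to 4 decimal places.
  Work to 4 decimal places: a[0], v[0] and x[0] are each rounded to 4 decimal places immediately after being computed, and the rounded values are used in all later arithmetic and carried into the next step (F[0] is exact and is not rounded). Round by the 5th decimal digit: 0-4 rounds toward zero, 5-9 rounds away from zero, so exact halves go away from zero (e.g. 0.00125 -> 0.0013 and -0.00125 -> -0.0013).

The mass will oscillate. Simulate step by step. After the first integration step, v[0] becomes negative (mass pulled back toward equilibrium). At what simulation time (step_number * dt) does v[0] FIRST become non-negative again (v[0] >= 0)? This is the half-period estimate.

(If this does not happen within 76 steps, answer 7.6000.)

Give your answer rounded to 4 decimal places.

Answer: 3.2000

Derivation:
Step 0: x=[10.3000] v=[0.0000]
Step 1: x=[10.2740] v=[-0.2600]
Step 2: x=[10.2223] v=[-0.5174]
Step 3: x=[10.1453] v=[-0.7696]
Step 4: x=[10.0439] v=[-1.0141]
Step 5: x=[9.9191] v=[-1.2485]
Step 6: x=[9.7721] v=[-1.4704]
Step 7: x=[9.6043] v=[-1.6776]
Step 8: x=[9.4175] v=[-1.8680]
Step 9: x=[9.2135] v=[-2.0398]
Step 10: x=[8.9944] v=[-2.1912]
Step 11: x=[8.7623] v=[-2.3206]
Step 12: x=[8.5196] v=[-2.4268]
Step 13: x=[8.2687] v=[-2.5088]
Step 14: x=[8.0121] v=[-2.5657]
Step 15: x=[7.7524] v=[-2.5969]
Step 16: x=[7.4922] v=[-2.6021]
Step 17: x=[7.2341] v=[-2.5813]
Step 18: x=[6.9806] v=[-2.5347]
Step 19: x=[6.7343] v=[-2.4628]
Step 20: x=[6.4977] v=[-2.3662]
Step 21: x=[6.2731] v=[-2.2460]
Step 22: x=[6.0628] v=[-2.1033]
Step 23: x=[5.8688] v=[-1.9396]
Step 24: x=[5.6932] v=[-1.7565]
Step 25: x=[5.5376] v=[-1.5558]
Step 26: x=[5.4036] v=[-1.3396]
Step 27: x=[5.2926] v=[-1.1100]
Step 28: x=[5.2057] v=[-0.8693]
Step 29: x=[5.1437] v=[-0.6199]
Step 30: x=[5.1073] v=[-0.3643]
Step 31: x=[5.0968] v=[-0.1050]
Step 32: x=[5.1123] v=[0.1553]
First v>=0 after going negative at step 32, time=3.2000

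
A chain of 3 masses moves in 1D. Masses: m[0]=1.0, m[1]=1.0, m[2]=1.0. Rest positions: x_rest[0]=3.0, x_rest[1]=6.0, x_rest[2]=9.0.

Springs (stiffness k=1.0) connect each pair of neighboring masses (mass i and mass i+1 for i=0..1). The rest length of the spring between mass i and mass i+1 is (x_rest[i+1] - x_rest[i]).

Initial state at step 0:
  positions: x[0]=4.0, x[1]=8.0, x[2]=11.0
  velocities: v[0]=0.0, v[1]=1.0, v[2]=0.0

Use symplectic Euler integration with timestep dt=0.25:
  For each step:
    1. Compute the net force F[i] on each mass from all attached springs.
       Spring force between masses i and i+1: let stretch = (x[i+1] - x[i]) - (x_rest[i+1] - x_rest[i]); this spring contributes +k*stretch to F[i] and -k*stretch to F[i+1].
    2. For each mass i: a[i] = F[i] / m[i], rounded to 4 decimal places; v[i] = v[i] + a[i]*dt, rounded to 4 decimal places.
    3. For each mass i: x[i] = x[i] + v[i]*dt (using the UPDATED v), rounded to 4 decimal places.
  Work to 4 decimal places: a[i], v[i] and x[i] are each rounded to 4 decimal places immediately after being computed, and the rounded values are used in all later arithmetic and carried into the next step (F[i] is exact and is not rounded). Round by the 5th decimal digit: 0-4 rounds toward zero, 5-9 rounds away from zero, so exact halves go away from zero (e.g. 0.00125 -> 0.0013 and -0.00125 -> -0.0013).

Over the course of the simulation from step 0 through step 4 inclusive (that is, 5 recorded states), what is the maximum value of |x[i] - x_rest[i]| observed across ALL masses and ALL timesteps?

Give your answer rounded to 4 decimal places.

Step 0: x=[4.0000 8.0000 11.0000] v=[0.0000 1.0000 0.0000]
Step 1: x=[4.0625 8.1875 11.0000] v=[0.2500 0.7500 0.0000]
Step 2: x=[4.1953 8.2930 11.0117] v=[0.5313 0.4219 0.0469]
Step 3: x=[4.3967 8.3123 11.0410] v=[0.8057 0.0772 0.1172]
Step 4: x=[4.6554 8.2574 11.0873] v=[1.0346 -0.2195 0.1850]
Max displacement = 2.3123

Answer: 2.3123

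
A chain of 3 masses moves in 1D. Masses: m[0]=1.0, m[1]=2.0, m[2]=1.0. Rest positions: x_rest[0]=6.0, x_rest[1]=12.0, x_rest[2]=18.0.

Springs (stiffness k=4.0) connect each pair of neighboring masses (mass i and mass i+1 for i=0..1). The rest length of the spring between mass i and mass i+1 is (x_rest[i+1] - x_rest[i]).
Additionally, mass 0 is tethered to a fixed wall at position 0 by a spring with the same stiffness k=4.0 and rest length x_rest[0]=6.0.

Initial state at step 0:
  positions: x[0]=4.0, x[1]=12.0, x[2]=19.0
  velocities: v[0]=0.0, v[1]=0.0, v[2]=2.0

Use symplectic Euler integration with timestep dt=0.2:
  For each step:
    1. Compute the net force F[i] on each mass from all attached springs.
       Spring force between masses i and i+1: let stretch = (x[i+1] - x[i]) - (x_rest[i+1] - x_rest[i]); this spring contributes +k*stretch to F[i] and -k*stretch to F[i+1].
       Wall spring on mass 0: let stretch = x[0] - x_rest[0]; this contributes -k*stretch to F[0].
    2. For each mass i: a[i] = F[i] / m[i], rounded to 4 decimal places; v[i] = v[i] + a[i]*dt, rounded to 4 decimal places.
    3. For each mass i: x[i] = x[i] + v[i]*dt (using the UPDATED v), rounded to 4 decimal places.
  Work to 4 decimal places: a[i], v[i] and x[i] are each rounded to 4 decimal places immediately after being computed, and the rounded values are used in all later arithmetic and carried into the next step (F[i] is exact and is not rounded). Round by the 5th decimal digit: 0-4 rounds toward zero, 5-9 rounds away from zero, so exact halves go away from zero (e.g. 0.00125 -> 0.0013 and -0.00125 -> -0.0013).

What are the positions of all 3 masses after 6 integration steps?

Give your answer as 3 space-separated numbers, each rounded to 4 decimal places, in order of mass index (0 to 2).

Step 0: x=[4.0000 12.0000 19.0000] v=[0.0000 0.0000 2.0000]
Step 1: x=[4.6400 11.9200 19.2400] v=[3.2000 -0.4000 1.2000]
Step 2: x=[5.7024 11.8432 19.2688] v=[5.3120 -0.3840 0.1440]
Step 3: x=[6.8349 11.8692 19.0695] v=[5.6627 0.1299 -0.9965]
Step 4: x=[7.6793 12.0685 18.6782] v=[4.2222 0.9963 -1.9567]
Step 5: x=[7.9973 12.4454 18.1893] v=[1.5901 1.8845 -2.4445]
Step 6: x=[7.7474 12.9260 17.7414] v=[-1.2493 2.4028 -2.2396]

Answer: 7.7474 12.9260 17.7414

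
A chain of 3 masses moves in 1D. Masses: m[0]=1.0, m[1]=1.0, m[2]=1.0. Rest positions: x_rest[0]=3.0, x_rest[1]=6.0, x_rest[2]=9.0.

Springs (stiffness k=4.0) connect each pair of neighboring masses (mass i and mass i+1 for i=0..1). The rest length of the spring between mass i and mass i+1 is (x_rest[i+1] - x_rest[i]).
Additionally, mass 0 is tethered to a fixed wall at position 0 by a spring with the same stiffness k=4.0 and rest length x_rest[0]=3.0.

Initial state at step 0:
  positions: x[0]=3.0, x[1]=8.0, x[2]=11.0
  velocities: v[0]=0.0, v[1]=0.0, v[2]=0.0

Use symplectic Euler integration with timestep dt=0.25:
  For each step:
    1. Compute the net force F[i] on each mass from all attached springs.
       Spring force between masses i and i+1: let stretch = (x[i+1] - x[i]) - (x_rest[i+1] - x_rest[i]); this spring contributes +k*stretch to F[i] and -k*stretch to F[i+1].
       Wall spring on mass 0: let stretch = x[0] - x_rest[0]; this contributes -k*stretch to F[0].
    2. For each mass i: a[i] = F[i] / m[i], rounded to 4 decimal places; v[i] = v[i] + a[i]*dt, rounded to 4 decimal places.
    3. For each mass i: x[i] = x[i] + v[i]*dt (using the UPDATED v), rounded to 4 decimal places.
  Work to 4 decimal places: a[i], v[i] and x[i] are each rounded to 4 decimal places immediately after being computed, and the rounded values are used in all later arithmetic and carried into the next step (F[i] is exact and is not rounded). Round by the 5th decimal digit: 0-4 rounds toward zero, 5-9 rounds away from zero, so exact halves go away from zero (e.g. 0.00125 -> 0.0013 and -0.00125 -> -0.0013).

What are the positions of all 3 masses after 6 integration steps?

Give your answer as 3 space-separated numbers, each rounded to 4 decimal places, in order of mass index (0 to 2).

Step 0: x=[3.0000 8.0000 11.0000] v=[0.0000 0.0000 0.0000]
Step 1: x=[3.5000 7.5000 11.0000] v=[2.0000 -2.0000 0.0000]
Step 2: x=[4.1250 6.8750 10.8750] v=[2.5000 -2.5000 -0.5000]
Step 3: x=[4.4063 6.5625 10.5000] v=[1.1250 -1.2500 -1.5000]
Step 4: x=[4.1250 6.6953 9.8906] v=[-1.1251 0.5313 -2.4375]
Step 5: x=[3.4551 6.9844 9.2324] v=[-2.6798 1.1563 -2.6328]
Step 6: x=[2.8037 6.9532 8.7622] v=[-2.6056 -0.1250 -1.8808]

Answer: 2.8037 6.9532 8.7622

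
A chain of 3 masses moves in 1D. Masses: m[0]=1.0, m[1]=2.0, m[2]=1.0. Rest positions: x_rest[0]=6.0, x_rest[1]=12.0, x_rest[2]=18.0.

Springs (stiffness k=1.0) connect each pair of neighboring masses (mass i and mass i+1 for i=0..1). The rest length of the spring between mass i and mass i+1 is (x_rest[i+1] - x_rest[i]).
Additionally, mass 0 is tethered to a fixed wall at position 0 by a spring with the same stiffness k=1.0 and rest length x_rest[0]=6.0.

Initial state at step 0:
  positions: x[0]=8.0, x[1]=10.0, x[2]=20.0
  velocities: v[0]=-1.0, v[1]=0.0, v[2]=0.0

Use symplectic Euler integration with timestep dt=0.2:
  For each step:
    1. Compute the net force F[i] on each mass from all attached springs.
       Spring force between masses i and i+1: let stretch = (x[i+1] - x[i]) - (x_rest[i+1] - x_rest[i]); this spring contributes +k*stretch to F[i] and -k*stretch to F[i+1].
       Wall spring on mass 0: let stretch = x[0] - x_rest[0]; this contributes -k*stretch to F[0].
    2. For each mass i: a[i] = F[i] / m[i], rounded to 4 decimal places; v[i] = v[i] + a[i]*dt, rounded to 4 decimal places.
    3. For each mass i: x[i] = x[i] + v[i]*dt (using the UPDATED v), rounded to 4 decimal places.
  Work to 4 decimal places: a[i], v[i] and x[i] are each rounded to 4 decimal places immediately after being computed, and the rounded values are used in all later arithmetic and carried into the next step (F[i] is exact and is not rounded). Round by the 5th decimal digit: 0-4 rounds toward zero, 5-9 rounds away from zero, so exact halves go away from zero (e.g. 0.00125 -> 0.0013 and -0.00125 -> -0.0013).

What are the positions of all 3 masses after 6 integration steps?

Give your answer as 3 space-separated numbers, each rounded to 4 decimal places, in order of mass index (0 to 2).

Step 0: x=[8.0000 10.0000 20.0000] v=[-1.0000 0.0000 0.0000]
Step 1: x=[7.5600 10.1600 19.8400] v=[-2.2000 0.8000 -0.8000]
Step 2: x=[6.9216 10.4616 19.5328] v=[-3.1920 1.5080 -1.5360]
Step 3: x=[6.1479 10.8738 19.1028] v=[-3.8683 2.0611 -2.1502]
Step 4: x=[5.3174 11.3561 18.5836] v=[-4.1527 2.4114 -2.5960]
Step 5: x=[4.5157 11.8622 18.0153] v=[-4.0084 2.5303 -2.8415]
Step 6: x=[3.8273 12.3444 17.4409] v=[-3.4422 2.4110 -2.8721]

Answer: 3.8273 12.3444 17.4409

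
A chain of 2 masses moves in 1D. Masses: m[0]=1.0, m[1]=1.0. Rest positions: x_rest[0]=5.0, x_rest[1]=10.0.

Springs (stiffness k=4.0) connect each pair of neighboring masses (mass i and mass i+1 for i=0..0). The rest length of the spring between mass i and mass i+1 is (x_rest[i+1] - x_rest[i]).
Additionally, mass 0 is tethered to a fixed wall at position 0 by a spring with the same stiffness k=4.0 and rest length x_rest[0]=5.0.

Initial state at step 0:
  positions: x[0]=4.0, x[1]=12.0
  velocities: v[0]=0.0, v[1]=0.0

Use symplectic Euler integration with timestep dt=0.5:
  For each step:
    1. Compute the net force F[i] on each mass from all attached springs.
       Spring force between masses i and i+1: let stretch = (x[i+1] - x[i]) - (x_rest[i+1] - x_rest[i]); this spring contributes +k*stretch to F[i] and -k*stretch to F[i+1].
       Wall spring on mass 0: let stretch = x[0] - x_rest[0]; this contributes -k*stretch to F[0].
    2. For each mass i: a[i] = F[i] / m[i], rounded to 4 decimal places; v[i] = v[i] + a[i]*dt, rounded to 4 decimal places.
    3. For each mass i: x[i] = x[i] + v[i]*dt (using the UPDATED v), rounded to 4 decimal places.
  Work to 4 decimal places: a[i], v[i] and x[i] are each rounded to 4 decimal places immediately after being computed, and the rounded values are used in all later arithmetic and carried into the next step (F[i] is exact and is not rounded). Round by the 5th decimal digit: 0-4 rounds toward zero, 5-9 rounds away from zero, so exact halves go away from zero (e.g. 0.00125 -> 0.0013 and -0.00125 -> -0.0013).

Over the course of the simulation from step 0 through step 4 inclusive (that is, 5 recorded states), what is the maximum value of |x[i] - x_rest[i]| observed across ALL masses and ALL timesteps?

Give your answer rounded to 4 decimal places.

Step 0: x=[4.0000 12.0000] v=[0.0000 0.0000]
Step 1: x=[8.0000 9.0000] v=[8.0000 -6.0000]
Step 2: x=[5.0000 10.0000] v=[-6.0000 2.0000]
Step 3: x=[2.0000 11.0000] v=[-6.0000 2.0000]
Step 4: x=[6.0000 8.0000] v=[8.0000 -6.0000]
Max displacement = 3.0000

Answer: 3.0000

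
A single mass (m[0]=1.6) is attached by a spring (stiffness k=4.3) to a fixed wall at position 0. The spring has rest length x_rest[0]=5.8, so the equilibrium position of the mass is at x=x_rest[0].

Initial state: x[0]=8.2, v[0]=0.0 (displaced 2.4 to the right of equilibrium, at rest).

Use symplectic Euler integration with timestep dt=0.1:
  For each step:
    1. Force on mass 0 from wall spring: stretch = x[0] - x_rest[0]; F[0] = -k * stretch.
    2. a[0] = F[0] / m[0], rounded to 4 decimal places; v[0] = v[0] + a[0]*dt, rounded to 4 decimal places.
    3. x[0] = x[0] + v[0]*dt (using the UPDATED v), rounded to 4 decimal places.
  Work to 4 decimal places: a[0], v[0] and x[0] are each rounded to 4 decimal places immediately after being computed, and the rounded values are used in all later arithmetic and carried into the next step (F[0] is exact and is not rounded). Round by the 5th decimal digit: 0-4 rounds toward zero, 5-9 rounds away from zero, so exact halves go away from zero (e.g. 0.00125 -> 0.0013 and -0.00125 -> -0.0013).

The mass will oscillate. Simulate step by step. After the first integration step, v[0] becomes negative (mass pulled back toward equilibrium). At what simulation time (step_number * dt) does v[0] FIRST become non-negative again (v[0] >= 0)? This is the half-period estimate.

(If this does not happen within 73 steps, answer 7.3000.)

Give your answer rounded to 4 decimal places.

Answer: 2.0000

Derivation:
Step 0: x=[8.2000] v=[0.0000]
Step 1: x=[8.1355] v=[-0.6450]
Step 2: x=[8.0082] v=[-1.2727]
Step 3: x=[7.8216] v=[-1.8662]
Step 4: x=[7.5807] v=[-2.4095]
Step 5: x=[7.2919] v=[-2.8881]
Step 6: x=[6.9630] v=[-3.2891]
Step 7: x=[6.6028] v=[-3.6017]
Step 8: x=[6.2211] v=[-3.8175]
Step 9: x=[5.8280] v=[-3.9307]
Step 10: x=[5.4342] v=[-3.9382]
Step 11: x=[5.0502] v=[-3.8399]
Step 12: x=[4.6864] v=[-3.6384]
Step 13: x=[4.3525] v=[-3.3391]
Step 14: x=[4.0575] v=[-2.9501]
Step 15: x=[3.8093] v=[-2.4818]
Step 16: x=[3.6146] v=[-1.9468]
Step 17: x=[3.4787] v=[-1.3595]
Step 18: x=[3.4051] v=[-0.7357]
Step 19: x=[3.3959] v=[-0.0921]
Step 20: x=[3.4513] v=[0.5540]
First v>=0 after going negative at step 20, time=2.0000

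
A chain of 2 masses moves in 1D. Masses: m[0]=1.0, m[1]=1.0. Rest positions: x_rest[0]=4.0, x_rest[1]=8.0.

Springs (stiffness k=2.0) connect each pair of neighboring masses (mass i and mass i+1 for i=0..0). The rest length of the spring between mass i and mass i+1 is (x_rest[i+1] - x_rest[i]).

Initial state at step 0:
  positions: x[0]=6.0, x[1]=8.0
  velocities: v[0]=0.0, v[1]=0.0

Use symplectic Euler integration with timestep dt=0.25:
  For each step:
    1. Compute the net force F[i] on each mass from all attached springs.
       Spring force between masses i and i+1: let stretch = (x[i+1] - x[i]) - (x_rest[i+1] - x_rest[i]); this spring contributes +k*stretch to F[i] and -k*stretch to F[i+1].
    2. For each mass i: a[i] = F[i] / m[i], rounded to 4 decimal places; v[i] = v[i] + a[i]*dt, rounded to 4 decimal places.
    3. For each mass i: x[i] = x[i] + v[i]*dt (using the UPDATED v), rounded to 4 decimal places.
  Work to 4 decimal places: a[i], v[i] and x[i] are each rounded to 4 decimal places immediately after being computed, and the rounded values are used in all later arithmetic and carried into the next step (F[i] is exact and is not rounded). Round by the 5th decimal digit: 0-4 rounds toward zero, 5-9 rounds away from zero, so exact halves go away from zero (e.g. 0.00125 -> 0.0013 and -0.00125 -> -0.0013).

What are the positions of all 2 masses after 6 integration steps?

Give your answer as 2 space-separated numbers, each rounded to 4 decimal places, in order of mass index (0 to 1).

Step 0: x=[6.0000 8.0000] v=[0.0000 0.0000]
Step 1: x=[5.7500 8.2500] v=[-1.0000 1.0000]
Step 2: x=[5.3125 8.6875] v=[-1.7500 1.7500]
Step 3: x=[4.7969 9.2031] v=[-2.0625 2.0625]
Step 4: x=[4.3321 9.6680] v=[-1.8594 1.8594]
Step 5: x=[4.0342 9.9659] v=[-1.1915 1.1915]
Step 6: x=[3.9778 10.0223] v=[-0.2257 0.2257]

Answer: 3.9778 10.0223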